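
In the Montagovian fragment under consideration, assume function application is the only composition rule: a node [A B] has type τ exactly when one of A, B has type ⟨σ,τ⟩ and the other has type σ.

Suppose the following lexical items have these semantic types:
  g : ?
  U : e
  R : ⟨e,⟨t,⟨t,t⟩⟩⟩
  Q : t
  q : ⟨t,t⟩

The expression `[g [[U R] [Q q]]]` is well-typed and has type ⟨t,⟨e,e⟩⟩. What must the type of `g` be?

[g [[U R] [Q q]]] must have type ⟨t,⟨e,e⟩⟩. The sister [[U R] [Q q]] has type ⟨t,t⟩; that is not a function onto ⟨t,⟨e,e⟩⟩, so g must be the functor, of type ⟨⟨t,t⟩,⟨t,⟨e,e⟩⟩⟩.

⟨⟨t,t⟩,⟨t,⟨e,e⟩⟩⟩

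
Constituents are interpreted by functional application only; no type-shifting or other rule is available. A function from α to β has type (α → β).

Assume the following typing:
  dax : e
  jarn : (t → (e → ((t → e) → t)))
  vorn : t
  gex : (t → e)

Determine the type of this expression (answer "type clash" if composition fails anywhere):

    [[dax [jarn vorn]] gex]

[jarn vorn] — jarn of type (t → (e → ((t → e) → t))) combines with vorn of type t: type (e → ((t → e) → t)).
[dax [jarn vorn]] — [jarn vorn] of type (e → ((t → e) → t)) combines with dax of type e: type ((t → e) → t).
[[dax [jarn vorn]] gex] — [dax [jarn vorn]] of type ((t → e) → t) combines with gex of type (t → e): type t.

t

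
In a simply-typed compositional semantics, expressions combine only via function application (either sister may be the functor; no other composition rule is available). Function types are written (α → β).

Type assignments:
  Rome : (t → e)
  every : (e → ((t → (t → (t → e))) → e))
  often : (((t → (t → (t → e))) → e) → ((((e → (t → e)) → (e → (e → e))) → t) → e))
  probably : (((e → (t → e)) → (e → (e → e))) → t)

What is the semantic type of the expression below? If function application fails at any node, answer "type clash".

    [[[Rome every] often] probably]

type clash

[Rome every]: (t → e) with (e → ((t → (t → (t → e))) → e)) — neither is a function whose domain matches the other; composition fails here.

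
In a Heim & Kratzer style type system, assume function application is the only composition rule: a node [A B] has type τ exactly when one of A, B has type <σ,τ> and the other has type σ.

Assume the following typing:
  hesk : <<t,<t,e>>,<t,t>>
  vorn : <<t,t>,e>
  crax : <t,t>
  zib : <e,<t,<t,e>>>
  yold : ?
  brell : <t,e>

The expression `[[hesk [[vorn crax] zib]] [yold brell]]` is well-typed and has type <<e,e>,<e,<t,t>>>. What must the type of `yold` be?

<<t,e>,<<t,t>,<<e,e>,<e,<t,t>>>>>

At [[hesk [[vorn crax] zib]] [yold brell]] (required: <<e,e>,<e,<t,t>>>): [hesk [[vorn crax] zib]] is <t,t>, which is not a function with range <<e,e>,<e,<t,t>>>; hence [yold brell] is the functor — type <<t,t>,<<e,e>,<e,<t,t>>>>.
At [yold brell] (required: <<t,t>,<<e,e>,<e,<t,t>>>>): brell is <t,e>, which is not a function with range <<t,t>,<<e,e>,<e,<t,t>>>>; hence yold is the functor — type <<t,e>,<<t,t>,<<e,e>,<e,<t,t>>>>>.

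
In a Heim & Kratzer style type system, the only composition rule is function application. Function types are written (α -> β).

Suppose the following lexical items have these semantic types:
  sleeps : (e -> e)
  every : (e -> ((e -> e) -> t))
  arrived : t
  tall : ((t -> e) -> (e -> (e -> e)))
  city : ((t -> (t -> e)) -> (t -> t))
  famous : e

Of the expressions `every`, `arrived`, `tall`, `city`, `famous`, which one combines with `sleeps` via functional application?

every : (e -> ((e -> e) -> t)) — no; sleeps wants e, and every wants e.
arrived : t — no; sleeps wants e, and arrived wants nothing (atomic).
tall : ((t -> e) -> (e -> (e -> e))) — no; sleeps wants e, and tall wants (t -> e).
city : ((t -> (t -> e)) -> (t -> t)) — no; sleeps wants e, and city wants (t -> (t -> e)).
famous — combines: sleeps : (e -> e) takes famous : e as argument, giving e.

famous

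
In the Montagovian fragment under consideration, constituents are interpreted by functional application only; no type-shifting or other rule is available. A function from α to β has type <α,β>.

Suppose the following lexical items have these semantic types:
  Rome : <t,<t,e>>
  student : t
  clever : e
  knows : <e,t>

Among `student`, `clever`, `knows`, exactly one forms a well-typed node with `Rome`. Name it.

student — combines: Rome : <t,<t,e>> takes student : t as argument, giving <t,e>.
clever : e — neither side's domain matches the other.
knows : <e,t> — neither side's domain matches the other.

student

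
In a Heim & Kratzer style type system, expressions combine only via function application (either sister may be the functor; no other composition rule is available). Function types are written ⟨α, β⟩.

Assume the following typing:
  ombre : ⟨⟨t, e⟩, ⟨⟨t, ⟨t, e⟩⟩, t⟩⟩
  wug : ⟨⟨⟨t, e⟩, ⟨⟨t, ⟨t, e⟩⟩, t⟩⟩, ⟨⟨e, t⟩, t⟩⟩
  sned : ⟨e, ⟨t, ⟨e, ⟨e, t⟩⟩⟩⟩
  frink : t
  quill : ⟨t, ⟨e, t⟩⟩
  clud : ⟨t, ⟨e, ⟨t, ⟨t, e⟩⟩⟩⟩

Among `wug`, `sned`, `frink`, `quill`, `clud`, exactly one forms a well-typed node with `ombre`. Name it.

wug — combines: wug : ⟨⟨⟨t, e⟩, ⟨⟨t, ⟨t, e⟩⟩, t⟩⟩, ⟨⟨e, t⟩, t⟩⟩ takes ombre : ⟨⟨t, e⟩, ⟨⟨t, ⟨t, e⟩⟩, t⟩⟩ as argument, giving ⟨⟨e, t⟩, t⟩.
sned : ⟨e, ⟨t, ⟨e, ⟨e, t⟩⟩⟩⟩ — no; ombre wants ⟨t, e⟩, and sned wants e.
frink : t — no; ombre wants ⟨t, e⟩, and frink wants nothing (atomic).
quill : ⟨t, ⟨e, t⟩⟩ — no; ombre wants ⟨t, e⟩, and quill wants t.
clud : ⟨t, ⟨e, ⟨t, ⟨t, e⟩⟩⟩⟩ — no; ombre wants ⟨t, e⟩, and clud wants t.

wug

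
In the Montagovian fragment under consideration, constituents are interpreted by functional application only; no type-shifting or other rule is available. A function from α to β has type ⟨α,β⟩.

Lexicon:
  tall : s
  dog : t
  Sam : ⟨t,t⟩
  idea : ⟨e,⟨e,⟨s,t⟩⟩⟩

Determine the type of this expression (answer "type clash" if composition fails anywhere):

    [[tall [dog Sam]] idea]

At [dog Sam], Sam : ⟨t,t⟩ takes dog : t, giving t.
[tall [dog Sam]]: s with t — neither is a function whose domain matches the other; composition fails here.

type clash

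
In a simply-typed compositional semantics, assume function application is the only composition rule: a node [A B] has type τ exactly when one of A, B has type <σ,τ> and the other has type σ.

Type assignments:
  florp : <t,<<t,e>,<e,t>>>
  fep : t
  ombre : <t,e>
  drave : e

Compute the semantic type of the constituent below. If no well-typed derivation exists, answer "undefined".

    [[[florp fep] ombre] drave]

[florp fep] — florp of type <t,<<t,e>,<e,t>>> combines with fep of type t: type <<t,e>,<e,t>>.
[[florp fep] ombre] — [florp fep] of type <<t,e>,<e,t>> combines with ombre of type <t,e>: type <e,t>.
[[[florp fep] ombre] drave] — [[florp fep] ombre] of type <e,t> combines with drave of type e: type t.

t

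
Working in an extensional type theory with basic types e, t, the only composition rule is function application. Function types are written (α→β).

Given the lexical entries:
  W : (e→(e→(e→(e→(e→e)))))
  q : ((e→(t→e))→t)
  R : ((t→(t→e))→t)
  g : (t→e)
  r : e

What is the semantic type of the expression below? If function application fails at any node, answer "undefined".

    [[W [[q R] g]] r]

At [q R]: neither ((e→(t→e))→t) nor ((t→(t→e))→t) can take the other as argument; the node is ill-typed.

undefined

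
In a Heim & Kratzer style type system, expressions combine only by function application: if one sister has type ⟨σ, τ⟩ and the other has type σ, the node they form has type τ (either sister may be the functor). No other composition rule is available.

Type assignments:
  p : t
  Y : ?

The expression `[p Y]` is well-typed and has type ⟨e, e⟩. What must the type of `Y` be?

For [p Y] to have type ⟨e, e⟩ with p of type t, Y must be the function: Y : ⟨t, ⟨e, e⟩⟩.

⟨t, ⟨e, e⟩⟩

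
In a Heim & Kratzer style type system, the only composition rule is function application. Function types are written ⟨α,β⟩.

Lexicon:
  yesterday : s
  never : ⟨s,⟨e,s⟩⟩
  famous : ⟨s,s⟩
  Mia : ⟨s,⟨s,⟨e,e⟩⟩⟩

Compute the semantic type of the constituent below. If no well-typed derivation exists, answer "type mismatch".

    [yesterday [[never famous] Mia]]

[never famous]: ⟨s,⟨e,s⟩⟩ with ⟨s,s⟩ — neither is a function whose domain matches the other; composition fails here.

type mismatch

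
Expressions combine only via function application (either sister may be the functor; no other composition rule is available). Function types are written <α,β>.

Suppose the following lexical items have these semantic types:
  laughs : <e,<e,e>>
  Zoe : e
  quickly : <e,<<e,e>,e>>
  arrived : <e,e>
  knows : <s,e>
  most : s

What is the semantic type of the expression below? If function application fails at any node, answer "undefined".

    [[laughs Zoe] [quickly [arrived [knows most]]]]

[laughs Zoe]: functor laughs : <e,<e,e>>, argument Zoe : e; result <e,e>.
[knows most]: functor knows : <s,e>, argument most : s; result e.
[arrived [knows most]]: functor arrived : <e,e>, argument [knows most] : e; result e.
[quickly [arrived [knows most]]]: functor quickly : <e,<<e,e>,e>>, argument [arrived [knows most]] : e; result <<e,e>,e>.
[[laughs Zoe] [quickly [arrived [knows most]]]]: functor [quickly [arrived [knows most]]] : <<e,e>,e>, argument [laughs Zoe] : <e,e>; result e.

e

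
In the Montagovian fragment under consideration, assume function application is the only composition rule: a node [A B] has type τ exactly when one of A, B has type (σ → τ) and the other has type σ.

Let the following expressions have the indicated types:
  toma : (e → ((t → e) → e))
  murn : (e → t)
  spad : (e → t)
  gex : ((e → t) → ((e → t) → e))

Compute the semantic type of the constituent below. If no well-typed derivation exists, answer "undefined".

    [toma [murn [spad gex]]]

At [spad gex], gex : ((e → t) → ((e → t) → e)) takes spad : (e → t), giving ((e → t) → e).
At [murn [spad gex]], [spad gex] : ((e → t) → e) takes murn : (e → t), giving e.
At [toma [murn [spad gex]]], toma : (e → ((t → e) → e)) takes [murn [spad gex]] : e, giving ((t → e) → e).

((t → e) → e)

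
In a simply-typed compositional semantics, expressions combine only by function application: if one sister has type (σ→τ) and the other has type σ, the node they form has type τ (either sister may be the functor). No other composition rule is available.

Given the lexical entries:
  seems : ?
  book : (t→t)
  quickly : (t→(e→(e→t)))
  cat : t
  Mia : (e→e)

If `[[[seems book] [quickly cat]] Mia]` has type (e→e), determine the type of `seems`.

((t→t)→((e→(e→t))→((e→e)→(e→e))))

[[[seems book] [quickly cat]] Mia] is required to be (e→e). Mia : (e→e) cannot yield (e→e) as functor, so [[seems book] [quickly cat]] : ((e→e)→(e→e)).
[[seems book] [quickly cat]] is required to be ((e→e)→(e→e)). [quickly cat] : (e→(e→t)) cannot yield ((e→e)→(e→e)) as functor, so [seems book] : ((e→(e→t))→((e→e)→(e→e))).
[seems book] is required to be ((e→(e→t))→((e→e)→(e→e))). book : (t→t) cannot yield ((e→(e→t))→((e→e)→(e→e))) as functor, so seems : ((t→t)→((e→(e→t))→((e→e)→(e→e)))).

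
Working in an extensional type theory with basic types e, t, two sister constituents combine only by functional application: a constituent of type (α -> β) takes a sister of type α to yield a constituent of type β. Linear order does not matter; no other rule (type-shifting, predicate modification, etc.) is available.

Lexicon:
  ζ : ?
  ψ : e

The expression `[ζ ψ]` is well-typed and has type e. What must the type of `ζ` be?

(e -> e)

At [ζ ψ] (required: e): ψ is e, which is not a function with range e; hence ζ is the functor — type (e -> e).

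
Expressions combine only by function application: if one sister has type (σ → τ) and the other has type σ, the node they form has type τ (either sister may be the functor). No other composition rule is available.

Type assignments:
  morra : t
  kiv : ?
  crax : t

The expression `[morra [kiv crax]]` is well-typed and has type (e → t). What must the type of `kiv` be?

(t → (t → (e → t)))

For [morra [kiv crax]] to have type (e → t) with morra of type t, [kiv crax] must be the function: [kiv crax] : (t → (e → t)).
For [kiv crax] to have type (t → (e → t)) with crax of type t, kiv must be the function: kiv : (t → (t → (e → t))).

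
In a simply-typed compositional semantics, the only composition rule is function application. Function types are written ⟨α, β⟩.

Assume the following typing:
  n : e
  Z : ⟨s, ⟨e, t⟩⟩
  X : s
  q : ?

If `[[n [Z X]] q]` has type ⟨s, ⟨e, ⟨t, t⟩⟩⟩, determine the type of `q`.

[[n [Z X]] q] must have type ⟨s, ⟨e, ⟨t, t⟩⟩⟩. The sister [n [Z X]] has type t; that is not a function onto ⟨s, ⟨e, ⟨t, t⟩⟩⟩, so q must be the functor, of type ⟨t, ⟨s, ⟨e, ⟨t, t⟩⟩⟩⟩.

⟨t, ⟨s, ⟨e, ⟨t, t⟩⟩⟩⟩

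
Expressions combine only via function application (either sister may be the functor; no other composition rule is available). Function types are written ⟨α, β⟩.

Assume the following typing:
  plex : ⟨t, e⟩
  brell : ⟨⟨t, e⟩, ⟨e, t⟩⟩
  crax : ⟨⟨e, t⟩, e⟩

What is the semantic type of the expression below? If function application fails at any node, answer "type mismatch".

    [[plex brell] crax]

e

[plex brell]: ⟨⟨t, e⟩, ⟨e, t⟩⟩ applied to ⟨t, e⟩ yields ⟨e, t⟩.
[[plex brell] crax]: ⟨⟨e, t⟩, e⟩ applied to ⟨e, t⟩ yields e.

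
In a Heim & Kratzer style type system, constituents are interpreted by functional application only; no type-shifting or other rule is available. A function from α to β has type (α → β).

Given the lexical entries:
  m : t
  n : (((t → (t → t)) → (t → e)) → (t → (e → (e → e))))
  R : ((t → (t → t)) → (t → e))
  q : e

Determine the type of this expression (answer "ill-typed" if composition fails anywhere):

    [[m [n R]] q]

[n R] — n of type (((t → (t → t)) → (t → e)) → (t → (e → (e → e)))) combines with R of type ((t → (t → t)) → (t → e)): type (t → (e → (e → e))).
[m [n R]] — [n R] of type (t → (e → (e → e))) combines with m of type t: type (e → (e → e)).
[[m [n R]] q] — [m [n R]] of type (e → (e → e)) combines with q of type e: type (e → e).

(e → e)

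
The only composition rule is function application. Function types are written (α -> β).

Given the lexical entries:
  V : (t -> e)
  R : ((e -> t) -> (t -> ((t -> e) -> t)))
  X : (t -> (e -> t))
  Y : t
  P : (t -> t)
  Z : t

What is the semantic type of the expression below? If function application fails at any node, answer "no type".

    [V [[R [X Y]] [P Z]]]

t

[X Y]: X is (t -> (e -> t)), Y is t; result (e -> t).
[R [X Y]]: R is ((e -> t) -> (t -> ((t -> e) -> t))), [X Y] is (e -> t); result (t -> ((t -> e) -> t)).
[P Z]: P is (t -> t), Z is t; result t.
[[R [X Y]] [P Z]]: [R [X Y]] is (t -> ((t -> e) -> t)), [P Z] is t; result ((t -> e) -> t).
[V [[R [X Y]] [P Z]]]: [[R [X Y]] [P Z]] is ((t -> e) -> t), V is (t -> e); result t.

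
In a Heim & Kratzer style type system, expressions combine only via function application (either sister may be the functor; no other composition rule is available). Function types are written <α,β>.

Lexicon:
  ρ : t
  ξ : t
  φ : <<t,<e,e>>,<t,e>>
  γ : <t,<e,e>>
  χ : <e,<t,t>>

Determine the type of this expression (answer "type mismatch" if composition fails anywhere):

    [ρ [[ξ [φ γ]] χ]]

t

[φ γ]: <<t,<e,e>>,<t,e>> applied to <t,<e,e>> yields <t,e>.
[ξ [φ γ]]: <t,e> applied to t yields e.
[[ξ [φ γ]] χ]: <e,<t,t>> applied to e yields <t,t>.
[ρ [[ξ [φ γ]] χ]]: <t,t> applied to t yields t.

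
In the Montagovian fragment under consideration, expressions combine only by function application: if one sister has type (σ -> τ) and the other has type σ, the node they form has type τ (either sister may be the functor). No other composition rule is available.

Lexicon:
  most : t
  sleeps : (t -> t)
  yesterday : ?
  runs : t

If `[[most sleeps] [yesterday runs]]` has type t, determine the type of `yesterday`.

At [[most sleeps] [yesterday runs]] (required: t): [most sleeps] is t, which is not a function with range t; hence [yesterday runs] is the functor — type (t -> t).
At [yesterday runs] (required: (t -> t)): runs is t, which is not a function with range (t -> t); hence yesterday is the functor — type (t -> (t -> t)).

(t -> (t -> t))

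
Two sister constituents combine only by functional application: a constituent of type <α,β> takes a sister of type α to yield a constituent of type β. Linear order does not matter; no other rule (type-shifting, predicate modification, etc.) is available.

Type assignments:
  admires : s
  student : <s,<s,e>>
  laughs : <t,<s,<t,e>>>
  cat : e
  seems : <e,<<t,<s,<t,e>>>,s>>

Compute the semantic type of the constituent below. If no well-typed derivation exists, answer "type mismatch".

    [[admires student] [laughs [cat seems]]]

e

[admires student]: student is <s,<s,e>>, admires is s; result <s,e>.
[cat seems]: seems is <e,<<t,<s,<t,e>>>,s>>, cat is e; result <<t,<s,<t,e>>>,s>.
[laughs [cat seems]]: [cat seems] is <<t,<s,<t,e>>>,s>, laughs is <t,<s,<t,e>>>; result s.
[[admires student] [laughs [cat seems]]]: [admires student] is <s,e>, [laughs [cat seems]] is s; result e.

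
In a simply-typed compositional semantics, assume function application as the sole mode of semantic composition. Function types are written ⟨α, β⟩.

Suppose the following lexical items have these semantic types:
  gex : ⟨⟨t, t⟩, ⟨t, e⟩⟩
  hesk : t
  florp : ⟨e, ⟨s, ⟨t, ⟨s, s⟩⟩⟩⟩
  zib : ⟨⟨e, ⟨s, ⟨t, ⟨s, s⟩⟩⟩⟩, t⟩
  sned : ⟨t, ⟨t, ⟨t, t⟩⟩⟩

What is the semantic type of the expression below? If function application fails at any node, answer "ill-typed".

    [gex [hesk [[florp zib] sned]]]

⟨t, e⟩

[florp zib]: zib is ⟨⟨e, ⟨s, ⟨t, ⟨s, s⟩⟩⟩⟩, t⟩, florp is ⟨e, ⟨s, ⟨t, ⟨s, s⟩⟩⟩⟩; result t.
[[florp zib] sned]: sned is ⟨t, ⟨t, ⟨t, t⟩⟩⟩, [florp zib] is t; result ⟨t, ⟨t, t⟩⟩.
[hesk [[florp zib] sned]]: [[florp zib] sned] is ⟨t, ⟨t, t⟩⟩, hesk is t; result ⟨t, t⟩.
[gex [hesk [[florp zib] sned]]]: gex is ⟨⟨t, t⟩, ⟨t, e⟩⟩, [hesk [[florp zib] sned]] is ⟨t, t⟩; result ⟨t, e⟩.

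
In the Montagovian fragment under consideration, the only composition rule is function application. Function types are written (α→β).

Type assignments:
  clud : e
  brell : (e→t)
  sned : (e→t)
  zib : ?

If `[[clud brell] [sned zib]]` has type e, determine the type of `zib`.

[[clud brell] [sned zib]] must have type e. The sister [clud brell] has type t; that is not a function onto e, so [sned zib] must be the functor, of type (t→e).
[sned zib] must have type (t→e). The sister sned has type (e→t); that is not a function onto (t→e), so zib must be the functor, of type ((e→t)→(t→e)).

((e→t)→(t→e))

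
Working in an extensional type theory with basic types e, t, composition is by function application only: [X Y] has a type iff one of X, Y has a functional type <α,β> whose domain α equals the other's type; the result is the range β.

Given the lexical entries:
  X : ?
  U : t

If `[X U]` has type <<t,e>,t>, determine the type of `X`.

At [X U] (required: <<t,e>,t>): U is t, which is not a function with range <<t,e>,t>; hence X is the functor — type <t,<<t,e>,t>>.

<t,<<t,e>,t>>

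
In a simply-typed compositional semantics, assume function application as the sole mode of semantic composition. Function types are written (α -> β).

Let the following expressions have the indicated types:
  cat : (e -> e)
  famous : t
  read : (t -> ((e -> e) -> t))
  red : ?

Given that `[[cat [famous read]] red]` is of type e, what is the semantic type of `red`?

(t -> e)

[[cat [famous read]] red] is required to be e. [cat [famous read]] : t cannot yield e as functor, so red : (t -> e).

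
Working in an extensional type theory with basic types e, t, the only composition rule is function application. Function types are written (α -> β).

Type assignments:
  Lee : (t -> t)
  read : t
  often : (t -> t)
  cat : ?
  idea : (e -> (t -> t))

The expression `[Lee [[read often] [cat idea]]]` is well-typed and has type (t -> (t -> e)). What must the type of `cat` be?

[Lee [[read often] [cat idea]]] must have type (t -> (t -> e)). The sister Lee has type (t -> t); that is not a function onto (t -> (t -> e)), so [[read often] [cat idea]] must be the functor, of type ((t -> t) -> (t -> (t -> e))).
[[read often] [cat idea]] must have type ((t -> t) -> (t -> (t -> e))). The sister [read often] has type t; that is not a function onto ((t -> t) -> (t -> (t -> e))), so [cat idea] must be the functor, of type (t -> ((t -> t) -> (t -> (t -> e)))).
[cat idea] must have type (t -> ((t -> t) -> (t -> (t -> e)))). The sister idea has type (e -> (t -> t)); that is not a function onto (t -> ((t -> t) -> (t -> (t -> e)))), so cat must be the functor, of type ((e -> (t -> t)) -> (t -> ((t -> t) -> (t -> (t -> e))))).

((e -> (t -> t)) -> (t -> ((t -> t) -> (t -> (t -> e)))))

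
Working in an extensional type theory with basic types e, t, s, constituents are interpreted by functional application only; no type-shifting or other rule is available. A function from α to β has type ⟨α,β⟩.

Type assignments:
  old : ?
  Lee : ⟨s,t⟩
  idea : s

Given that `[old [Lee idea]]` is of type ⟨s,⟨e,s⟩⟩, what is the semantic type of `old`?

[old [Lee idea]] is required to be ⟨s,⟨e,s⟩⟩. [Lee idea] : t cannot yield ⟨s,⟨e,s⟩⟩ as functor, so old : ⟨t,⟨s,⟨e,s⟩⟩⟩.

⟨t,⟨s,⟨e,s⟩⟩⟩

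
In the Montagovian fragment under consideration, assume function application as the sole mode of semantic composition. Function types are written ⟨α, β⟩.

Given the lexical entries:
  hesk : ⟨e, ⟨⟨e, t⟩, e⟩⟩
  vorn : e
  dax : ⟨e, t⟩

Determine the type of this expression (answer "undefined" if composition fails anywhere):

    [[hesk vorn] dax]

e

[hesk vorn]: ⟨e, ⟨⟨e, t⟩, e⟩⟩ applied to e yields ⟨⟨e, t⟩, e⟩.
[[hesk vorn] dax]: ⟨⟨e, t⟩, e⟩ applied to ⟨e, t⟩ yields e.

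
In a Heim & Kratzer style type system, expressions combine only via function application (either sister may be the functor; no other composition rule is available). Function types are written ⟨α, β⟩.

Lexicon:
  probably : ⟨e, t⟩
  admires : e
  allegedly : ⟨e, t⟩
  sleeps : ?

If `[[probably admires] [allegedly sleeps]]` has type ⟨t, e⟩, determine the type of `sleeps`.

[[probably admires] [allegedly sleeps]] must have type ⟨t, e⟩. The sister [probably admires] has type t; that is not a function onto ⟨t, e⟩, so [allegedly sleeps] must be the functor, of type ⟨t, ⟨t, e⟩⟩.
[allegedly sleeps] must have type ⟨t, ⟨t, e⟩⟩. The sister allegedly has type ⟨e, t⟩; that is not a function onto ⟨t, ⟨t, e⟩⟩, so sleeps must be the functor, of type ⟨⟨e, t⟩, ⟨t, ⟨t, e⟩⟩⟩.

⟨⟨e, t⟩, ⟨t, ⟨t, e⟩⟩⟩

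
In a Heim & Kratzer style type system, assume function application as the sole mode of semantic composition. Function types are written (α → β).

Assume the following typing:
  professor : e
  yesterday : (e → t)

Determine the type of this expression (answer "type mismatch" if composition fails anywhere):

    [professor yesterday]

[professor yesterday]: (e → t) applied to e yields t.

t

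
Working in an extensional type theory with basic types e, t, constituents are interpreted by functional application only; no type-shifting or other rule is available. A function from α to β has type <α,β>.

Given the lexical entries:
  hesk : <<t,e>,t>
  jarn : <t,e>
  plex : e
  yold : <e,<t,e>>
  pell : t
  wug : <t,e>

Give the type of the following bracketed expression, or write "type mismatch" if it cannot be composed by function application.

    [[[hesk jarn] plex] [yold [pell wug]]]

type mismatch

[hesk jarn] — hesk of type <<t,e>,t> combines with jarn of type <t,e>: type t.
At [[hesk jarn] plex]: neither t nor e can take the other as argument; the node is ill-typed.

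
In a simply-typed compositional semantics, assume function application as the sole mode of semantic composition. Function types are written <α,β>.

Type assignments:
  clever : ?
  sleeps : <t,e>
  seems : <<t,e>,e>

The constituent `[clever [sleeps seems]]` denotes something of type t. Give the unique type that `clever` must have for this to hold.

<e,t>

[clever [sleeps seems]] is required to be t. [sleeps seems] : e cannot yield t as functor, so clever : <e,t>.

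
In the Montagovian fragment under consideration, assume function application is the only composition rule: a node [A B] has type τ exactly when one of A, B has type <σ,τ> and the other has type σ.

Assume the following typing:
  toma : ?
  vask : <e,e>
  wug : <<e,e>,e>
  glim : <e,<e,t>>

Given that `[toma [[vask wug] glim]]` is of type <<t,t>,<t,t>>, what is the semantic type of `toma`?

[toma [[vask wug] glim]] is required to be <<t,t>,<t,t>>. [[vask wug] glim] : <e,t> cannot yield <<t,t>,<t,t>> as functor, so toma : <<e,t>,<<t,t>,<t,t>>>.

<<e,t>,<<t,t>,<t,t>>>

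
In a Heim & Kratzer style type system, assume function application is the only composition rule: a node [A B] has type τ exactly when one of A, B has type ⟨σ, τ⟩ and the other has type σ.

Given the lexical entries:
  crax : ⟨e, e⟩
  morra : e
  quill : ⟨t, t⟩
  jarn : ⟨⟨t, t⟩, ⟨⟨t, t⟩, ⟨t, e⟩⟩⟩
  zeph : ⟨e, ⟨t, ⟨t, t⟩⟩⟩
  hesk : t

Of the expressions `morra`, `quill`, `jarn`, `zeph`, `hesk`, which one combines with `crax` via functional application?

morra

morra — combines: crax : ⟨e, e⟩ takes morra : e as argument, giving e.
quill : ⟨t, t⟩ — no; crax wants e, and quill wants t.
jarn : ⟨⟨t, t⟩, ⟨⟨t, t⟩, ⟨t, e⟩⟩⟩ — no; crax wants e, and jarn wants ⟨t, t⟩.
zeph : ⟨e, ⟨t, ⟨t, t⟩⟩⟩ — no; crax wants e, and zeph wants e.
hesk : t — no; crax wants e, and hesk wants nothing (atomic).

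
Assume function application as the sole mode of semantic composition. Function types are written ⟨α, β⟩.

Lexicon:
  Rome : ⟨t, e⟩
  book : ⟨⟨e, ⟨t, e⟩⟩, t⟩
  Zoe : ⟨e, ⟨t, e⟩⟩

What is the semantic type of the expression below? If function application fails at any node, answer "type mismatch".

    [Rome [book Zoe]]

e

[book Zoe]: book is ⟨⟨e, ⟨t, e⟩⟩, t⟩, Zoe is ⟨e, ⟨t, e⟩⟩; result t.
[Rome [book Zoe]]: Rome is ⟨t, e⟩, [book Zoe] is t; result e.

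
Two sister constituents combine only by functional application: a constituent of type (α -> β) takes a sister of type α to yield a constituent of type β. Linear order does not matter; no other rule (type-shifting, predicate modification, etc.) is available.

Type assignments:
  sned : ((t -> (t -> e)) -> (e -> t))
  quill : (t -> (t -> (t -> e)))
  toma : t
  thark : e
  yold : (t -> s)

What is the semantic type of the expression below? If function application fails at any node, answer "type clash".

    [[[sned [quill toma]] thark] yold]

s

[quill toma]: (t -> (t -> (t -> e))) applied to t yields (t -> (t -> e)).
[sned [quill toma]]: ((t -> (t -> e)) -> (e -> t)) applied to (t -> (t -> e)) yields (e -> t).
[[sned [quill toma]] thark]: (e -> t) applied to e yields t.
[[[sned [quill toma]] thark] yold]: (t -> s) applied to t yields s.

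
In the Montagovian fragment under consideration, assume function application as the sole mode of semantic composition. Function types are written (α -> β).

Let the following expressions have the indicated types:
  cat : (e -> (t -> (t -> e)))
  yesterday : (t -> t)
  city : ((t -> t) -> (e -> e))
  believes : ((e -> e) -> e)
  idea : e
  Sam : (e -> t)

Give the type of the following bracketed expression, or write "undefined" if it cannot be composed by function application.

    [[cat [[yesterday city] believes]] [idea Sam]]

(t -> e)

[yesterday city]: functor city : ((t -> t) -> (e -> e)), argument yesterday : (t -> t); result (e -> e).
[[yesterday city] believes]: functor believes : ((e -> e) -> e), argument [yesterday city] : (e -> e); result e.
[cat [[yesterday city] believes]]: functor cat : (e -> (t -> (t -> e))), argument [[yesterday city] believes] : e; result (t -> (t -> e)).
[idea Sam]: functor Sam : (e -> t), argument idea : e; result t.
[[cat [[yesterday city] believes]] [idea Sam]]: functor [cat [[yesterday city] believes]] : (t -> (t -> e)), argument [idea Sam] : t; result (t -> e).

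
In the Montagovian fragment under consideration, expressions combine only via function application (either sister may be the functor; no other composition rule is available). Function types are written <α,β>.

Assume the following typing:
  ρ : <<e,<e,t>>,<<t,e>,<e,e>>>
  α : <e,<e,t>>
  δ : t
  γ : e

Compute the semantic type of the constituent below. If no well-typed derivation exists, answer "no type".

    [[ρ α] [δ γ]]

At [ρ α], ρ : <<e,<e,t>>,<<t,e>,<e,e>>> takes α : <e,<e,t>>, giving <<t,e>,<e,e>>.
[δ γ]: t with e — neither is a function whose domain matches the other; composition fails here.

no type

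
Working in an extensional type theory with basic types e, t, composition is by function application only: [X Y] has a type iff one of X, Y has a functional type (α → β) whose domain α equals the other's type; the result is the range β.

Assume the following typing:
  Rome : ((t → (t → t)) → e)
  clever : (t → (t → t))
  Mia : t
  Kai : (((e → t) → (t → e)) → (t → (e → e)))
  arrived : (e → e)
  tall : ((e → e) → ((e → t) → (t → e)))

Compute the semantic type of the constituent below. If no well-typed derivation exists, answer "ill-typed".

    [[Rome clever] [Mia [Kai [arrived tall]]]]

e

[Rome clever]: Rome is ((t → (t → t)) → e), clever is (t → (t → t)); result e.
[arrived tall]: tall is ((e → e) → ((e → t) → (t → e))), arrived is (e → e); result ((e → t) → (t → e)).
[Kai [arrived tall]]: Kai is (((e → t) → (t → e)) → (t → (e → e))), [arrived tall] is ((e → t) → (t → e)); result (t → (e → e)).
[Mia [Kai [arrived tall]]]: [Kai [arrived tall]] is (t → (e → e)), Mia is t; result (e → e).
[[Rome clever] [Mia [Kai [arrived tall]]]]: [Mia [Kai [arrived tall]]] is (e → e), [Rome clever] is e; result e.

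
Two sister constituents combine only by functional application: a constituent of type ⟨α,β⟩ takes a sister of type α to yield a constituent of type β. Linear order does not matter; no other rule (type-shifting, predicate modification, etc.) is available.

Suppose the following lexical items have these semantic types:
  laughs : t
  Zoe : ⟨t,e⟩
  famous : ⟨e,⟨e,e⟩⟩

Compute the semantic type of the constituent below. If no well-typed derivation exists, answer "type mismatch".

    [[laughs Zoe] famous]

[laughs Zoe] — Zoe of type ⟨t,e⟩ combines with laughs of type t: type e.
[[laughs Zoe] famous] — famous of type ⟨e,⟨e,e⟩⟩ combines with [laughs Zoe] of type e: type ⟨e,e⟩.

⟨e,e⟩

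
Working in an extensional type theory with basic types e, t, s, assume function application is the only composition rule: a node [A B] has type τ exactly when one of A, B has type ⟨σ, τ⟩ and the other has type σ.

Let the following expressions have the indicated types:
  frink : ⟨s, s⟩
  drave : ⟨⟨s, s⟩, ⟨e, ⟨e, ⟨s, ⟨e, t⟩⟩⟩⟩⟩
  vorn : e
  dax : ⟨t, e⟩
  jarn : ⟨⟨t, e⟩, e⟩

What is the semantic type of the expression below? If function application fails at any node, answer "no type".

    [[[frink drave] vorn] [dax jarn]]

[frink drave]: ⟨⟨s, s⟩, ⟨e, ⟨e, ⟨s, ⟨e, t⟩⟩⟩⟩⟩ applied to ⟨s, s⟩ yields ⟨e, ⟨e, ⟨s, ⟨e, t⟩⟩⟩⟩.
[[frink drave] vorn]: ⟨e, ⟨e, ⟨s, ⟨e, t⟩⟩⟩⟩ applied to e yields ⟨e, ⟨s, ⟨e, t⟩⟩⟩.
[dax jarn]: ⟨⟨t, e⟩, e⟩ applied to ⟨t, e⟩ yields e.
[[[frink drave] vorn] [dax jarn]]: ⟨e, ⟨s, ⟨e, t⟩⟩⟩ applied to e yields ⟨s, ⟨e, t⟩⟩.

⟨s, ⟨e, t⟩⟩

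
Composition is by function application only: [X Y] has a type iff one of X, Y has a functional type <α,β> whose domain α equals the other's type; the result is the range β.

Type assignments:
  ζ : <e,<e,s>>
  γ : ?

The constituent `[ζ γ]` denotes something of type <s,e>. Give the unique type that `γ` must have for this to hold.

[ζ γ] is required to be <s,e>. ζ : <e,<e,s>> cannot yield <s,e> as functor, so γ : <<e,<e,s>>,<s,e>>.

<<e,<e,s>>,<s,e>>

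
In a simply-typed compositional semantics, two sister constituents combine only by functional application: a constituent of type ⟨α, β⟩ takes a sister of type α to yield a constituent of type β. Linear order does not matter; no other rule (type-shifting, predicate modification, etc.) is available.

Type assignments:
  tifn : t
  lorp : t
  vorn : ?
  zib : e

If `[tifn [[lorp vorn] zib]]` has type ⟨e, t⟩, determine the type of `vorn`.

[tifn [[lorp vorn] zib]] is required to be ⟨e, t⟩. tifn : t cannot yield ⟨e, t⟩ as functor, so [[lorp vorn] zib] : ⟨t, ⟨e, t⟩⟩.
[[lorp vorn] zib] is required to be ⟨t, ⟨e, t⟩⟩. zib : e cannot yield ⟨t, ⟨e, t⟩⟩ as functor, so [lorp vorn] : ⟨e, ⟨t, ⟨e, t⟩⟩⟩.
[lorp vorn] is required to be ⟨e, ⟨t, ⟨e, t⟩⟩⟩. lorp : t cannot yield ⟨e, ⟨t, ⟨e, t⟩⟩⟩ as functor, so vorn : ⟨t, ⟨e, ⟨t, ⟨e, t⟩⟩⟩⟩.

⟨t, ⟨e, ⟨t, ⟨e, t⟩⟩⟩⟩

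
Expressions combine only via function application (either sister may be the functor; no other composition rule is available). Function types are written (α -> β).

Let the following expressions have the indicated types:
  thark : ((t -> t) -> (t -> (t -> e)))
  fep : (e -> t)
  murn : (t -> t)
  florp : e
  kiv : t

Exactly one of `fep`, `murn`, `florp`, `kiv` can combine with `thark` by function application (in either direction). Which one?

fep : (e -> t) — no; thark wants (t -> t), and fep wants e.
murn — combines: thark : ((t -> t) -> (t -> (t -> e))) takes murn : (t -> t) as argument, giving (t -> (t -> e)).
florp : e — no; thark wants (t -> t), and florp wants nothing (atomic).
kiv : t — no; thark wants (t -> t), and kiv wants nothing (atomic).

murn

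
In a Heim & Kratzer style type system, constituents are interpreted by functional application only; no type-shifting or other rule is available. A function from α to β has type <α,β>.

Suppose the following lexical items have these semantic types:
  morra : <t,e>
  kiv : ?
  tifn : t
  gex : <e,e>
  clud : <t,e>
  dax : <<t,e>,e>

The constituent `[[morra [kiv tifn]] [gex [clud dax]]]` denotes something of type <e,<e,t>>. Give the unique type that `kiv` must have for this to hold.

[[morra [kiv tifn]] [gex [clud dax]]] is required to be <e,<e,t>>. [gex [clud dax]] : e cannot yield <e,<e,t>> as functor, so [morra [kiv tifn]] : <e,<e,<e,t>>>.
[morra [kiv tifn]] is required to be <e,<e,<e,t>>>. morra : <t,e> cannot yield <e,<e,<e,t>>> as functor, so [kiv tifn] : <<t,e>,<e,<e,<e,t>>>>.
[kiv tifn] is required to be <<t,e>,<e,<e,<e,t>>>>. tifn : t cannot yield <<t,e>,<e,<e,<e,t>>>> as functor, so kiv : <t,<<t,e>,<e,<e,<e,t>>>>>.

<t,<<t,e>,<e,<e,<e,t>>>>>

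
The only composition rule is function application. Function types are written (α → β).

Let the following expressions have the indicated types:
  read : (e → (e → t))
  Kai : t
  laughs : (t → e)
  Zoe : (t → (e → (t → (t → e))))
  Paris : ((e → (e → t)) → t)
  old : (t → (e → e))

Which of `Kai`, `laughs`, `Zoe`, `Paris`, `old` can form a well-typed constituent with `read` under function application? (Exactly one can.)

Kai : t — no; read wants e, and Kai wants nothing (atomic).
laughs : (t → e) — no; read wants e, and laughs wants t.
Zoe : (t → (e → (t → (t → e)))) — no; read wants e, and Zoe wants t.
Paris — combines: Paris : ((e → (e → t)) → t) takes read : (e → (e → t)) as argument, giving t.
old : (t → (e → e)) — no; read wants e, and old wants t.

Paris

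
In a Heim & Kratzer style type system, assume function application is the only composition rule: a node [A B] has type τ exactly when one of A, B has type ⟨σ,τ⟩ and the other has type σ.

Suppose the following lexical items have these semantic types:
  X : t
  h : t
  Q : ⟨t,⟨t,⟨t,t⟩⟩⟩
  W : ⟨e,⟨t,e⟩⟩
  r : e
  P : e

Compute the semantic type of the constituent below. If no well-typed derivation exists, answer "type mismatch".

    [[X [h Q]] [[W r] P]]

type mismatch

[h Q] — Q of type ⟨t,⟨t,⟨t,t⟩⟩⟩ combines with h of type t: type ⟨t,⟨t,t⟩⟩.
[X [h Q]] — [h Q] of type ⟨t,⟨t,t⟩⟩ combines with X of type t: type ⟨t,t⟩.
[W r] — W of type ⟨e,⟨t,e⟩⟩ combines with r of type e: type ⟨t,e⟩.
[[W r] P]: ⟨t,e⟩ with e — neither is a function whose domain matches the other; composition fails here.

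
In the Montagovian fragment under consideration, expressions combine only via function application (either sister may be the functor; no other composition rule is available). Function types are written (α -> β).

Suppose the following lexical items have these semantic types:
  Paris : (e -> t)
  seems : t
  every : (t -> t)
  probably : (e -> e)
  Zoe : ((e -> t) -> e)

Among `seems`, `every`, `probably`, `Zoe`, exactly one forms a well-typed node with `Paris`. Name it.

Zoe

seems : t — neither side's domain matches the other.
every : (t -> t) — neither side's domain matches the other.
probably : (e -> e) — neither side's domain matches the other.
Zoe — combines: Zoe : ((e -> t) -> e) takes Paris : (e -> t) as argument, giving e.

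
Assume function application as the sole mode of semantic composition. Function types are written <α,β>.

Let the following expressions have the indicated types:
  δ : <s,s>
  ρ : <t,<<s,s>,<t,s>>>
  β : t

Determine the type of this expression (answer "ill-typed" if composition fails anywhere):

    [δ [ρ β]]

<t,s>

[ρ β] — ρ of type <t,<<s,s>,<t,s>>> combines with β of type t: type <<s,s>,<t,s>>.
[δ [ρ β]] — [ρ β] of type <<s,s>,<t,s>> combines with δ of type <s,s>: type <t,s>.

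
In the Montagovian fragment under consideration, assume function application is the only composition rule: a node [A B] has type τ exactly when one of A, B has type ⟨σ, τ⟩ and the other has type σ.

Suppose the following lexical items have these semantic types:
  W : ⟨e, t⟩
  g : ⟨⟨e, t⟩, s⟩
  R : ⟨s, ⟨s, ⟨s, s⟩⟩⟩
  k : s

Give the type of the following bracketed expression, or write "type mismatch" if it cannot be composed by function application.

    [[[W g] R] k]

⟨s, s⟩

[W g] — g of type ⟨⟨e, t⟩, s⟩ combines with W of type ⟨e, t⟩: type s.
[[W g] R] — R of type ⟨s, ⟨s, ⟨s, s⟩⟩⟩ combines with [W g] of type s: type ⟨s, ⟨s, s⟩⟩.
[[[W g] R] k] — [[W g] R] of type ⟨s, ⟨s, s⟩⟩ combines with k of type s: type ⟨s, s⟩.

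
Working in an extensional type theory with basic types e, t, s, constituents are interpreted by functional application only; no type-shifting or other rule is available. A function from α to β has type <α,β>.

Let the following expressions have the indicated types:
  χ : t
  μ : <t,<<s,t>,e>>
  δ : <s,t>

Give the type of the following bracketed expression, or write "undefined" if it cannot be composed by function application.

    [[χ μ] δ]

e

[χ μ]: μ is <t,<<s,t>,e>>, χ is t; result <<s,t>,e>.
[[χ μ] δ]: [χ μ] is <<s,t>,e>, δ is <s,t>; result e.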